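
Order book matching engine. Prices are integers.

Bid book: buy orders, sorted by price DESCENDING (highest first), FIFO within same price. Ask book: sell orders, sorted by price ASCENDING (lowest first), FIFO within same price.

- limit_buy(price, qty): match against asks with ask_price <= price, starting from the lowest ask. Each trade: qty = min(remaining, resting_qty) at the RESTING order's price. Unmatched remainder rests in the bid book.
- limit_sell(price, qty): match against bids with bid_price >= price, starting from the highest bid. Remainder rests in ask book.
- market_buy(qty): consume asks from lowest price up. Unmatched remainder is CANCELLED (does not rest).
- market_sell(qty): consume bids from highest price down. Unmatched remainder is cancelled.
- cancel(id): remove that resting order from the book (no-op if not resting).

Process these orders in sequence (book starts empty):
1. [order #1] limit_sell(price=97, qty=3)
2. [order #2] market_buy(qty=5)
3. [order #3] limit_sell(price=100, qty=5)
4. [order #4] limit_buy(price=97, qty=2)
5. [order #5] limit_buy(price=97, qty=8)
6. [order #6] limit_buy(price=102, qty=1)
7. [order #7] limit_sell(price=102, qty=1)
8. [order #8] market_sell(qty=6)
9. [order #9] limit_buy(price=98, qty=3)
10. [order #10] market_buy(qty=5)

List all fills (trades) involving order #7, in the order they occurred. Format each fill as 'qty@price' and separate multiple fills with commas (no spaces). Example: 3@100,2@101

Answer: 1@102

Derivation:
After op 1 [order #1] limit_sell(price=97, qty=3): fills=none; bids=[-] asks=[#1:3@97]
After op 2 [order #2] market_buy(qty=5): fills=#2x#1:3@97; bids=[-] asks=[-]
After op 3 [order #3] limit_sell(price=100, qty=5): fills=none; bids=[-] asks=[#3:5@100]
After op 4 [order #4] limit_buy(price=97, qty=2): fills=none; bids=[#4:2@97] asks=[#3:5@100]
After op 5 [order #5] limit_buy(price=97, qty=8): fills=none; bids=[#4:2@97 #5:8@97] asks=[#3:5@100]
After op 6 [order #6] limit_buy(price=102, qty=1): fills=#6x#3:1@100; bids=[#4:2@97 #5:8@97] asks=[#3:4@100]
After op 7 [order #7] limit_sell(price=102, qty=1): fills=none; bids=[#4:2@97 #5:8@97] asks=[#3:4@100 #7:1@102]
After op 8 [order #8] market_sell(qty=6): fills=#4x#8:2@97 #5x#8:4@97; bids=[#5:4@97] asks=[#3:4@100 #7:1@102]
After op 9 [order #9] limit_buy(price=98, qty=3): fills=none; bids=[#9:3@98 #5:4@97] asks=[#3:4@100 #7:1@102]
After op 10 [order #10] market_buy(qty=5): fills=#10x#3:4@100 #10x#7:1@102; bids=[#9:3@98 #5:4@97] asks=[-]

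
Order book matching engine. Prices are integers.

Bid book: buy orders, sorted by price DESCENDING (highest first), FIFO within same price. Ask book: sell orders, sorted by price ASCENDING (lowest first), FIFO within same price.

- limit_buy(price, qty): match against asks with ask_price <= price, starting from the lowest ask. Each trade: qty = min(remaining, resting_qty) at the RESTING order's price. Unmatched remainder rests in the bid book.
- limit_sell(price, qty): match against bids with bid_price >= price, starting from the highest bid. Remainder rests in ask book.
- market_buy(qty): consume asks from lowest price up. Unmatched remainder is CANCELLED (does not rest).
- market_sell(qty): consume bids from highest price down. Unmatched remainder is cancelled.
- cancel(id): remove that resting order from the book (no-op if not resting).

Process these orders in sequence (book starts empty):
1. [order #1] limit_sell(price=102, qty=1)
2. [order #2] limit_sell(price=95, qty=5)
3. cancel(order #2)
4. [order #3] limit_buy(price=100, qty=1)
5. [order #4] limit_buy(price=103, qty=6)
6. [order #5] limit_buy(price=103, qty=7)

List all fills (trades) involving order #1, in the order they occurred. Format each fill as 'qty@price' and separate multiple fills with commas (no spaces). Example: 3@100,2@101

Answer: 1@102

Derivation:
After op 1 [order #1] limit_sell(price=102, qty=1): fills=none; bids=[-] asks=[#1:1@102]
After op 2 [order #2] limit_sell(price=95, qty=5): fills=none; bids=[-] asks=[#2:5@95 #1:1@102]
After op 3 cancel(order #2): fills=none; bids=[-] asks=[#1:1@102]
After op 4 [order #3] limit_buy(price=100, qty=1): fills=none; bids=[#3:1@100] asks=[#1:1@102]
After op 5 [order #4] limit_buy(price=103, qty=6): fills=#4x#1:1@102; bids=[#4:5@103 #3:1@100] asks=[-]
After op 6 [order #5] limit_buy(price=103, qty=7): fills=none; bids=[#4:5@103 #5:7@103 #3:1@100] asks=[-]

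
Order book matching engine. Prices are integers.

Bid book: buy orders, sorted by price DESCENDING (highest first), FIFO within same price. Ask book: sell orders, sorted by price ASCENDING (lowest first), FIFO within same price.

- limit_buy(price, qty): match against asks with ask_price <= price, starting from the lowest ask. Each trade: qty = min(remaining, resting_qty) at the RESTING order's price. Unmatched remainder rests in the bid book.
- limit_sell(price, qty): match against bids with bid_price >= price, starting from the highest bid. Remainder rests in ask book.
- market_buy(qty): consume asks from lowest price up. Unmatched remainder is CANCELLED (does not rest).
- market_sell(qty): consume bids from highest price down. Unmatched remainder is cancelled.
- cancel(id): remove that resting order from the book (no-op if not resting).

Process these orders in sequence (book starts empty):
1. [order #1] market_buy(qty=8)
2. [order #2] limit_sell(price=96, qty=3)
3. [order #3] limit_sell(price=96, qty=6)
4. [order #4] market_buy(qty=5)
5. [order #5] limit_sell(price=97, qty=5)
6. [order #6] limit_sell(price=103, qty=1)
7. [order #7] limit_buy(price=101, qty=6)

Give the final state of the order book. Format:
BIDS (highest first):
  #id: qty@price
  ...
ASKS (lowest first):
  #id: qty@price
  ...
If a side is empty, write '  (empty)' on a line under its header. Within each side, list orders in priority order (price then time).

Answer: BIDS (highest first):
  (empty)
ASKS (lowest first):
  #5: 3@97
  #6: 1@103

Derivation:
After op 1 [order #1] market_buy(qty=8): fills=none; bids=[-] asks=[-]
After op 2 [order #2] limit_sell(price=96, qty=3): fills=none; bids=[-] asks=[#2:3@96]
After op 3 [order #3] limit_sell(price=96, qty=6): fills=none; bids=[-] asks=[#2:3@96 #3:6@96]
After op 4 [order #4] market_buy(qty=5): fills=#4x#2:3@96 #4x#3:2@96; bids=[-] asks=[#3:4@96]
After op 5 [order #5] limit_sell(price=97, qty=5): fills=none; bids=[-] asks=[#3:4@96 #5:5@97]
After op 6 [order #6] limit_sell(price=103, qty=1): fills=none; bids=[-] asks=[#3:4@96 #5:5@97 #6:1@103]
After op 7 [order #7] limit_buy(price=101, qty=6): fills=#7x#3:4@96 #7x#5:2@97; bids=[-] asks=[#5:3@97 #6:1@103]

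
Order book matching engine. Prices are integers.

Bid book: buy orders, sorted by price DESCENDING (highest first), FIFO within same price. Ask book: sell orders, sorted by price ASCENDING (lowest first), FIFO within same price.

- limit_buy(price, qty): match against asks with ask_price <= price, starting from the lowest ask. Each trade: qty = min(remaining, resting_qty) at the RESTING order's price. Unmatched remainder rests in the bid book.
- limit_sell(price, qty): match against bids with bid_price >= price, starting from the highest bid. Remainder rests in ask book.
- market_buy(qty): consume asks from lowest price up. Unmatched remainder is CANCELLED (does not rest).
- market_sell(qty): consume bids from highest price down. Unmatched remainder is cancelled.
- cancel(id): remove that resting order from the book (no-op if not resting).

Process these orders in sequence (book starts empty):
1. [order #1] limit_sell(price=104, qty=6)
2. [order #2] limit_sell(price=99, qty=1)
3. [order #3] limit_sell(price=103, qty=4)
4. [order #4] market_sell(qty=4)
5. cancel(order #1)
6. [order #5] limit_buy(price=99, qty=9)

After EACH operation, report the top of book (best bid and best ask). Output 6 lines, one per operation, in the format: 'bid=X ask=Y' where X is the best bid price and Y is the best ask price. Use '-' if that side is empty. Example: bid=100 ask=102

After op 1 [order #1] limit_sell(price=104, qty=6): fills=none; bids=[-] asks=[#1:6@104]
After op 2 [order #2] limit_sell(price=99, qty=1): fills=none; bids=[-] asks=[#2:1@99 #1:6@104]
After op 3 [order #3] limit_sell(price=103, qty=4): fills=none; bids=[-] asks=[#2:1@99 #3:4@103 #1:6@104]
After op 4 [order #4] market_sell(qty=4): fills=none; bids=[-] asks=[#2:1@99 #3:4@103 #1:6@104]
After op 5 cancel(order #1): fills=none; bids=[-] asks=[#2:1@99 #3:4@103]
After op 6 [order #5] limit_buy(price=99, qty=9): fills=#5x#2:1@99; bids=[#5:8@99] asks=[#3:4@103]

Answer: bid=- ask=104
bid=- ask=99
bid=- ask=99
bid=- ask=99
bid=- ask=99
bid=99 ask=103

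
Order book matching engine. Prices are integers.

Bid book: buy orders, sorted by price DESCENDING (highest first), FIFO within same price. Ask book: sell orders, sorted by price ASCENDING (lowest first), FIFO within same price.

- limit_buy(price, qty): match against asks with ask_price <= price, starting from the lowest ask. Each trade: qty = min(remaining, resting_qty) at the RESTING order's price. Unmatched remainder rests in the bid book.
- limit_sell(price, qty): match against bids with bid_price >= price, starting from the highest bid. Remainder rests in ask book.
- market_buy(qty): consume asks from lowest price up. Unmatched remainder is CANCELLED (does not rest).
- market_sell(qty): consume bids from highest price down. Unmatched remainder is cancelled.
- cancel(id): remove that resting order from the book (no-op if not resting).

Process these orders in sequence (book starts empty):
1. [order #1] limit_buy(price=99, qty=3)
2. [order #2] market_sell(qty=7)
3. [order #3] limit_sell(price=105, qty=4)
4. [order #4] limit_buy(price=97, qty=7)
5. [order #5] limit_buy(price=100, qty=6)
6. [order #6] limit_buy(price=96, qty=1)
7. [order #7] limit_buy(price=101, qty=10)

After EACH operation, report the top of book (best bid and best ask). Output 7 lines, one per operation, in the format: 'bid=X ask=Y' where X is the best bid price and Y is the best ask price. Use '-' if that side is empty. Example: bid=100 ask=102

Answer: bid=99 ask=-
bid=- ask=-
bid=- ask=105
bid=97 ask=105
bid=100 ask=105
bid=100 ask=105
bid=101 ask=105

Derivation:
After op 1 [order #1] limit_buy(price=99, qty=3): fills=none; bids=[#1:3@99] asks=[-]
After op 2 [order #2] market_sell(qty=7): fills=#1x#2:3@99; bids=[-] asks=[-]
After op 3 [order #3] limit_sell(price=105, qty=4): fills=none; bids=[-] asks=[#3:4@105]
After op 4 [order #4] limit_buy(price=97, qty=7): fills=none; bids=[#4:7@97] asks=[#3:4@105]
After op 5 [order #5] limit_buy(price=100, qty=6): fills=none; bids=[#5:6@100 #4:7@97] asks=[#3:4@105]
After op 6 [order #6] limit_buy(price=96, qty=1): fills=none; bids=[#5:6@100 #4:7@97 #6:1@96] asks=[#3:4@105]
After op 7 [order #7] limit_buy(price=101, qty=10): fills=none; bids=[#7:10@101 #5:6@100 #4:7@97 #6:1@96] asks=[#3:4@105]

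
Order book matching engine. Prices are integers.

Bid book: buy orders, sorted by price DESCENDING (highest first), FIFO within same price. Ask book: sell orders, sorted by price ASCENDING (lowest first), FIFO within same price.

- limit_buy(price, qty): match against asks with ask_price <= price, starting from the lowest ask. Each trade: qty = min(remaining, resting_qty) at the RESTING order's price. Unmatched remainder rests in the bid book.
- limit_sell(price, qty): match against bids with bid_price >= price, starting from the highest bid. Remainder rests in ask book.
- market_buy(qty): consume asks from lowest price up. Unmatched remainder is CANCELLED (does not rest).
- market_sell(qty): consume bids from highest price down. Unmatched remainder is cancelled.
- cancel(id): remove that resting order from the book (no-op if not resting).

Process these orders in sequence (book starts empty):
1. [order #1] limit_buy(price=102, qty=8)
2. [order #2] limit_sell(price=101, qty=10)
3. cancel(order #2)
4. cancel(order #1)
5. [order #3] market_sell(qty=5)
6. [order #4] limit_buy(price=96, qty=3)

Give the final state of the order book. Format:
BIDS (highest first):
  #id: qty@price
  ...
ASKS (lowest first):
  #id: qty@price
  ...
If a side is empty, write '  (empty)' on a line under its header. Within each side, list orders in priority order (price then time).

After op 1 [order #1] limit_buy(price=102, qty=8): fills=none; bids=[#1:8@102] asks=[-]
After op 2 [order #2] limit_sell(price=101, qty=10): fills=#1x#2:8@102; bids=[-] asks=[#2:2@101]
After op 3 cancel(order #2): fills=none; bids=[-] asks=[-]
After op 4 cancel(order #1): fills=none; bids=[-] asks=[-]
After op 5 [order #3] market_sell(qty=5): fills=none; bids=[-] asks=[-]
After op 6 [order #4] limit_buy(price=96, qty=3): fills=none; bids=[#4:3@96] asks=[-]

Answer: BIDS (highest first):
  #4: 3@96
ASKS (lowest first):
  (empty)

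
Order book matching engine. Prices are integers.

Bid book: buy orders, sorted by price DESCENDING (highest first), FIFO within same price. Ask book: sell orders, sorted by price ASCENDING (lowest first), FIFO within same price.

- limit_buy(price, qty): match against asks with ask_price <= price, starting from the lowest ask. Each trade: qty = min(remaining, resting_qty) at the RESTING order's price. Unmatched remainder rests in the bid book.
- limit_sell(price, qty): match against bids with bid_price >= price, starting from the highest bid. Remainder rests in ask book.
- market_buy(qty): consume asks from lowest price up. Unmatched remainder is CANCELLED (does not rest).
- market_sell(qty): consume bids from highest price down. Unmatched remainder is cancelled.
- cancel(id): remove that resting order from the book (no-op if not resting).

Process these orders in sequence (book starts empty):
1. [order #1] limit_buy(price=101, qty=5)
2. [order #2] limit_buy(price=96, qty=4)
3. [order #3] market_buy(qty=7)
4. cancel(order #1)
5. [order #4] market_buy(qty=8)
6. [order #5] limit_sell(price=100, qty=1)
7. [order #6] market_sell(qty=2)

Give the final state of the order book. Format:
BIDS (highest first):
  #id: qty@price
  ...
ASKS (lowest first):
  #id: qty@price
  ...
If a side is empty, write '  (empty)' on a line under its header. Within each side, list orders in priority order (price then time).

After op 1 [order #1] limit_buy(price=101, qty=5): fills=none; bids=[#1:5@101] asks=[-]
After op 2 [order #2] limit_buy(price=96, qty=4): fills=none; bids=[#1:5@101 #2:4@96] asks=[-]
After op 3 [order #3] market_buy(qty=7): fills=none; bids=[#1:5@101 #2:4@96] asks=[-]
After op 4 cancel(order #1): fills=none; bids=[#2:4@96] asks=[-]
After op 5 [order #4] market_buy(qty=8): fills=none; bids=[#2:4@96] asks=[-]
After op 6 [order #5] limit_sell(price=100, qty=1): fills=none; bids=[#2:4@96] asks=[#5:1@100]
After op 7 [order #6] market_sell(qty=2): fills=#2x#6:2@96; bids=[#2:2@96] asks=[#5:1@100]

Answer: BIDS (highest first):
  #2: 2@96
ASKS (lowest first):
  #5: 1@100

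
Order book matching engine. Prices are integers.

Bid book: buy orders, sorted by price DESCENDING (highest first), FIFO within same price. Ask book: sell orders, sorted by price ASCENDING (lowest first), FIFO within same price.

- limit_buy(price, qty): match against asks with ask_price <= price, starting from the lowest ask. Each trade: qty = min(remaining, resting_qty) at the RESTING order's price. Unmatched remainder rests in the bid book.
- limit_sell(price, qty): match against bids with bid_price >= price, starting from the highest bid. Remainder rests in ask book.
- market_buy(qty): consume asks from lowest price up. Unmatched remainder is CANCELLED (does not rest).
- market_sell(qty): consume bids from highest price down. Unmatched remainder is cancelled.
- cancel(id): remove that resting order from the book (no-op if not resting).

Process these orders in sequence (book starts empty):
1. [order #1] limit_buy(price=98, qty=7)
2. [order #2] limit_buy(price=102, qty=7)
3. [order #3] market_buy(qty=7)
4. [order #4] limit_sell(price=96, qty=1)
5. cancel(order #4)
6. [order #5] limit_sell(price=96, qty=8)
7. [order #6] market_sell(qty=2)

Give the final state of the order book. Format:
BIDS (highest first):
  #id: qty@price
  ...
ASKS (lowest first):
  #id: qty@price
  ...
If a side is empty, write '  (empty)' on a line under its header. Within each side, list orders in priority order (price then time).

Answer: BIDS (highest first):
  #1: 3@98
ASKS (lowest first):
  (empty)

Derivation:
After op 1 [order #1] limit_buy(price=98, qty=7): fills=none; bids=[#1:7@98] asks=[-]
After op 2 [order #2] limit_buy(price=102, qty=7): fills=none; bids=[#2:7@102 #1:7@98] asks=[-]
After op 3 [order #3] market_buy(qty=7): fills=none; bids=[#2:7@102 #1:7@98] asks=[-]
After op 4 [order #4] limit_sell(price=96, qty=1): fills=#2x#4:1@102; bids=[#2:6@102 #1:7@98] asks=[-]
After op 5 cancel(order #4): fills=none; bids=[#2:6@102 #1:7@98] asks=[-]
After op 6 [order #5] limit_sell(price=96, qty=8): fills=#2x#5:6@102 #1x#5:2@98; bids=[#1:5@98] asks=[-]
After op 7 [order #6] market_sell(qty=2): fills=#1x#6:2@98; bids=[#1:3@98] asks=[-]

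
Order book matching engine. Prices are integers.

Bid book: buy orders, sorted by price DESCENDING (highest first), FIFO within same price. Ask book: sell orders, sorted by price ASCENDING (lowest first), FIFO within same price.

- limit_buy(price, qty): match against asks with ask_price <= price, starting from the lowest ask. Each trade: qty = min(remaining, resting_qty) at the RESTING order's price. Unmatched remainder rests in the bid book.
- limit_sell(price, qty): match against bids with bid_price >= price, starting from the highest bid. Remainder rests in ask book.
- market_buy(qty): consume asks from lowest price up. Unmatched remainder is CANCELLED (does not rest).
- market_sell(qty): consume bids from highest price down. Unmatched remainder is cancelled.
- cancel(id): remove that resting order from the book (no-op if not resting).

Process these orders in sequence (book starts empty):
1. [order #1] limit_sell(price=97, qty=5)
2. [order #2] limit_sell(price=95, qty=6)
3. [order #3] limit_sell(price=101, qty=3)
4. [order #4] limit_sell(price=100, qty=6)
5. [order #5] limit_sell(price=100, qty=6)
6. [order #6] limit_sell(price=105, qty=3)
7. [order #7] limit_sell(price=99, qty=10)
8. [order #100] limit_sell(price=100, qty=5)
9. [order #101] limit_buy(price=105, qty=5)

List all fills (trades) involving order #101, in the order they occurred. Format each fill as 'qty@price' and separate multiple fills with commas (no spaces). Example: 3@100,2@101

After op 1 [order #1] limit_sell(price=97, qty=5): fills=none; bids=[-] asks=[#1:5@97]
After op 2 [order #2] limit_sell(price=95, qty=6): fills=none; bids=[-] asks=[#2:6@95 #1:5@97]
After op 3 [order #3] limit_sell(price=101, qty=3): fills=none; bids=[-] asks=[#2:6@95 #1:5@97 #3:3@101]
After op 4 [order #4] limit_sell(price=100, qty=6): fills=none; bids=[-] asks=[#2:6@95 #1:5@97 #4:6@100 #3:3@101]
After op 5 [order #5] limit_sell(price=100, qty=6): fills=none; bids=[-] asks=[#2:6@95 #1:5@97 #4:6@100 #5:6@100 #3:3@101]
After op 6 [order #6] limit_sell(price=105, qty=3): fills=none; bids=[-] asks=[#2:6@95 #1:5@97 #4:6@100 #5:6@100 #3:3@101 #6:3@105]
After op 7 [order #7] limit_sell(price=99, qty=10): fills=none; bids=[-] asks=[#2:6@95 #1:5@97 #7:10@99 #4:6@100 #5:6@100 #3:3@101 #6:3@105]
After op 8 [order #100] limit_sell(price=100, qty=5): fills=none; bids=[-] asks=[#2:6@95 #1:5@97 #7:10@99 #4:6@100 #5:6@100 #100:5@100 #3:3@101 #6:3@105]
After op 9 [order #101] limit_buy(price=105, qty=5): fills=#101x#2:5@95; bids=[-] asks=[#2:1@95 #1:5@97 #7:10@99 #4:6@100 #5:6@100 #100:5@100 #3:3@101 #6:3@105]

Answer: 5@95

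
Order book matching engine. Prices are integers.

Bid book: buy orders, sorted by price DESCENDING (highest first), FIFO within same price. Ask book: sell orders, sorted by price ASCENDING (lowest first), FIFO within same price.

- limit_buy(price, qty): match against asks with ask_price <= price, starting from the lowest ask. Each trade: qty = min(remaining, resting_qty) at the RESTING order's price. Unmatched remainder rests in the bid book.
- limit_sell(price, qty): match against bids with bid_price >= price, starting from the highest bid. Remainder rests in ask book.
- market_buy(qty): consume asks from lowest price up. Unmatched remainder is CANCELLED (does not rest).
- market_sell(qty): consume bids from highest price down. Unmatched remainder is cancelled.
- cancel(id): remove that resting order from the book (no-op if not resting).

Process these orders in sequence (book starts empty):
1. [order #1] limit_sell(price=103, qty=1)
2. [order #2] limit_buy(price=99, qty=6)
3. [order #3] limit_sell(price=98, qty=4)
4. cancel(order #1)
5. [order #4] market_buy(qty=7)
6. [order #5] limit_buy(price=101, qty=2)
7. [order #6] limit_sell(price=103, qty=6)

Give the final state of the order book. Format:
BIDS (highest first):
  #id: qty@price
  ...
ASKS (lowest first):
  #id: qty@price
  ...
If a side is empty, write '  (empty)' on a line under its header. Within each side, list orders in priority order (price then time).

Answer: BIDS (highest first):
  #5: 2@101
  #2: 2@99
ASKS (lowest first):
  #6: 6@103

Derivation:
After op 1 [order #1] limit_sell(price=103, qty=1): fills=none; bids=[-] asks=[#1:1@103]
After op 2 [order #2] limit_buy(price=99, qty=6): fills=none; bids=[#2:6@99] asks=[#1:1@103]
After op 3 [order #3] limit_sell(price=98, qty=4): fills=#2x#3:4@99; bids=[#2:2@99] asks=[#1:1@103]
After op 4 cancel(order #1): fills=none; bids=[#2:2@99] asks=[-]
After op 5 [order #4] market_buy(qty=7): fills=none; bids=[#2:2@99] asks=[-]
After op 6 [order #5] limit_buy(price=101, qty=2): fills=none; bids=[#5:2@101 #2:2@99] asks=[-]
After op 7 [order #6] limit_sell(price=103, qty=6): fills=none; bids=[#5:2@101 #2:2@99] asks=[#6:6@103]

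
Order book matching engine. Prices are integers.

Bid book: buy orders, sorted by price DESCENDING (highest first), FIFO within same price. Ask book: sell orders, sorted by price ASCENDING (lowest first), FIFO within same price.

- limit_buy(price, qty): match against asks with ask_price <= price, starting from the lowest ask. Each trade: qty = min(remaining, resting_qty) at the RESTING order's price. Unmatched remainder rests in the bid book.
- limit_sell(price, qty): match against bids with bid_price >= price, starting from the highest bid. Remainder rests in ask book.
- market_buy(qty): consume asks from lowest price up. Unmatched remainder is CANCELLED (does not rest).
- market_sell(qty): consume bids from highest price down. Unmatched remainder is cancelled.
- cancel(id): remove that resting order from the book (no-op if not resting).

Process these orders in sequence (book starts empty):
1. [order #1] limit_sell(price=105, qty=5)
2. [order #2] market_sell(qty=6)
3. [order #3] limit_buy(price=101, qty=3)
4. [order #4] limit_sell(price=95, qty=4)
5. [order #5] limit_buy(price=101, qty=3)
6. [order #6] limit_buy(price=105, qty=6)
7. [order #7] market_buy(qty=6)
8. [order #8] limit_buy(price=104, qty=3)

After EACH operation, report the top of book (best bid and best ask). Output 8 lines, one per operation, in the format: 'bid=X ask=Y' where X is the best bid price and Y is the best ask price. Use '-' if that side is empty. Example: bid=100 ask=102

Answer: bid=- ask=105
bid=- ask=105
bid=101 ask=105
bid=- ask=95
bid=101 ask=105
bid=105 ask=-
bid=105 ask=-
bid=105 ask=-

Derivation:
After op 1 [order #1] limit_sell(price=105, qty=5): fills=none; bids=[-] asks=[#1:5@105]
After op 2 [order #2] market_sell(qty=6): fills=none; bids=[-] asks=[#1:5@105]
After op 3 [order #3] limit_buy(price=101, qty=3): fills=none; bids=[#3:3@101] asks=[#1:5@105]
After op 4 [order #4] limit_sell(price=95, qty=4): fills=#3x#4:3@101; bids=[-] asks=[#4:1@95 #1:5@105]
After op 5 [order #5] limit_buy(price=101, qty=3): fills=#5x#4:1@95; bids=[#5:2@101] asks=[#1:5@105]
After op 6 [order #6] limit_buy(price=105, qty=6): fills=#6x#1:5@105; bids=[#6:1@105 #5:2@101] asks=[-]
After op 7 [order #7] market_buy(qty=6): fills=none; bids=[#6:1@105 #5:2@101] asks=[-]
After op 8 [order #8] limit_buy(price=104, qty=3): fills=none; bids=[#6:1@105 #8:3@104 #5:2@101] asks=[-]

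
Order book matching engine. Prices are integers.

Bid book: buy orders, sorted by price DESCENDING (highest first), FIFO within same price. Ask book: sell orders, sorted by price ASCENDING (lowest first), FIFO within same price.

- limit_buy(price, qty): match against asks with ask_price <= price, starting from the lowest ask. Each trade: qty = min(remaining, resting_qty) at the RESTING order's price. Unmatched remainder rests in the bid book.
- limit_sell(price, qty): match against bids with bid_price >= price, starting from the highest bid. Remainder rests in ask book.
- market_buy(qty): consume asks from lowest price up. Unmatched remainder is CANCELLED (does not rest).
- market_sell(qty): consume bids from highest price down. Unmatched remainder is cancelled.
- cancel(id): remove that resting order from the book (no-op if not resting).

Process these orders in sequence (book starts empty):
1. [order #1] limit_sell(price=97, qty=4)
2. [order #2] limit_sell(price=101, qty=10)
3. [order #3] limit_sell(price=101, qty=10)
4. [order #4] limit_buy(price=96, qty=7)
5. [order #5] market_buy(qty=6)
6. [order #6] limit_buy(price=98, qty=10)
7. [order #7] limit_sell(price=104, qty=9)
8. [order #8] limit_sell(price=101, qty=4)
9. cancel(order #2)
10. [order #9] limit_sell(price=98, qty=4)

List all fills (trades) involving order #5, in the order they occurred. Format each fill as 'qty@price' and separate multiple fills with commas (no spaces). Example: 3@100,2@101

After op 1 [order #1] limit_sell(price=97, qty=4): fills=none; bids=[-] asks=[#1:4@97]
After op 2 [order #2] limit_sell(price=101, qty=10): fills=none; bids=[-] asks=[#1:4@97 #2:10@101]
After op 3 [order #3] limit_sell(price=101, qty=10): fills=none; bids=[-] asks=[#1:4@97 #2:10@101 #3:10@101]
After op 4 [order #4] limit_buy(price=96, qty=7): fills=none; bids=[#4:7@96] asks=[#1:4@97 #2:10@101 #3:10@101]
After op 5 [order #5] market_buy(qty=6): fills=#5x#1:4@97 #5x#2:2@101; bids=[#4:7@96] asks=[#2:8@101 #3:10@101]
After op 6 [order #6] limit_buy(price=98, qty=10): fills=none; bids=[#6:10@98 #4:7@96] asks=[#2:8@101 #3:10@101]
After op 7 [order #7] limit_sell(price=104, qty=9): fills=none; bids=[#6:10@98 #4:7@96] asks=[#2:8@101 #3:10@101 #7:9@104]
After op 8 [order #8] limit_sell(price=101, qty=4): fills=none; bids=[#6:10@98 #4:7@96] asks=[#2:8@101 #3:10@101 #8:4@101 #7:9@104]
After op 9 cancel(order #2): fills=none; bids=[#6:10@98 #4:7@96] asks=[#3:10@101 #8:4@101 #7:9@104]
After op 10 [order #9] limit_sell(price=98, qty=4): fills=#6x#9:4@98; bids=[#6:6@98 #4:7@96] asks=[#3:10@101 #8:4@101 #7:9@104]

Answer: 4@97,2@101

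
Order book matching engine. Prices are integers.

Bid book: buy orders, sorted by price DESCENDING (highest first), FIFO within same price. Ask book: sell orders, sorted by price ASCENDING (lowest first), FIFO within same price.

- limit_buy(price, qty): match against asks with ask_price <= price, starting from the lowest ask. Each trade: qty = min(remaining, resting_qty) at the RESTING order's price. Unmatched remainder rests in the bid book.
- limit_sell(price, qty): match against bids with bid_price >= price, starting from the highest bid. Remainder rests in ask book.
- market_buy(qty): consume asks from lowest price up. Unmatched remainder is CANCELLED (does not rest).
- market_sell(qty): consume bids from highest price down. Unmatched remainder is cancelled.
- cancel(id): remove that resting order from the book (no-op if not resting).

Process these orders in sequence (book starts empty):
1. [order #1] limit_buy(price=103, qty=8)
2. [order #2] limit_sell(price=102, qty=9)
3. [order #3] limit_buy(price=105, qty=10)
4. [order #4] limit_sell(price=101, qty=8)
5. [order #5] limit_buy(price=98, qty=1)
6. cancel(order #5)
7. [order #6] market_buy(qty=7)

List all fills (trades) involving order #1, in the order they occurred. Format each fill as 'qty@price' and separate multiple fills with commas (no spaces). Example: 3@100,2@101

After op 1 [order #1] limit_buy(price=103, qty=8): fills=none; bids=[#1:8@103] asks=[-]
After op 2 [order #2] limit_sell(price=102, qty=9): fills=#1x#2:8@103; bids=[-] asks=[#2:1@102]
After op 3 [order #3] limit_buy(price=105, qty=10): fills=#3x#2:1@102; bids=[#3:9@105] asks=[-]
After op 4 [order #4] limit_sell(price=101, qty=8): fills=#3x#4:8@105; bids=[#3:1@105] asks=[-]
After op 5 [order #5] limit_buy(price=98, qty=1): fills=none; bids=[#3:1@105 #5:1@98] asks=[-]
After op 6 cancel(order #5): fills=none; bids=[#3:1@105] asks=[-]
After op 7 [order #6] market_buy(qty=7): fills=none; bids=[#3:1@105] asks=[-]

Answer: 8@103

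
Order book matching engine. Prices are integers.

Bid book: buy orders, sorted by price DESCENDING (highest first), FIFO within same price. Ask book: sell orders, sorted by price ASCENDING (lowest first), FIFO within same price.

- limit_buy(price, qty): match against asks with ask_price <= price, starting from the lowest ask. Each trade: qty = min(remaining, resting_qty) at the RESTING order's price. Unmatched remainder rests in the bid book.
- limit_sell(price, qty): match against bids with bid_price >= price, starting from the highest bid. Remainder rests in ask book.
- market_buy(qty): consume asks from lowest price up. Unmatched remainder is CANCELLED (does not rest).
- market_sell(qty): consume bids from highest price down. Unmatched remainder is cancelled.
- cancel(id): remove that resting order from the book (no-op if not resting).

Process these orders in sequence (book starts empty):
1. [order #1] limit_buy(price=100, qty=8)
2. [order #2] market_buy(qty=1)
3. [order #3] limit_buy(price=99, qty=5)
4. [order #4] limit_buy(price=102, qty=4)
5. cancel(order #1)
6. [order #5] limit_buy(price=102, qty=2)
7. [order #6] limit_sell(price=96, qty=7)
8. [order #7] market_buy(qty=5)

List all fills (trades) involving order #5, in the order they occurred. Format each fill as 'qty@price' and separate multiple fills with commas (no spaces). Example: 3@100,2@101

After op 1 [order #1] limit_buy(price=100, qty=8): fills=none; bids=[#1:8@100] asks=[-]
After op 2 [order #2] market_buy(qty=1): fills=none; bids=[#1:8@100] asks=[-]
After op 3 [order #3] limit_buy(price=99, qty=5): fills=none; bids=[#1:8@100 #3:5@99] asks=[-]
After op 4 [order #4] limit_buy(price=102, qty=4): fills=none; bids=[#4:4@102 #1:8@100 #3:5@99] asks=[-]
After op 5 cancel(order #1): fills=none; bids=[#4:4@102 #3:5@99] asks=[-]
After op 6 [order #5] limit_buy(price=102, qty=2): fills=none; bids=[#4:4@102 #5:2@102 #3:5@99] asks=[-]
After op 7 [order #6] limit_sell(price=96, qty=7): fills=#4x#6:4@102 #5x#6:2@102 #3x#6:1@99; bids=[#3:4@99] asks=[-]
After op 8 [order #7] market_buy(qty=5): fills=none; bids=[#3:4@99] asks=[-]

Answer: 2@102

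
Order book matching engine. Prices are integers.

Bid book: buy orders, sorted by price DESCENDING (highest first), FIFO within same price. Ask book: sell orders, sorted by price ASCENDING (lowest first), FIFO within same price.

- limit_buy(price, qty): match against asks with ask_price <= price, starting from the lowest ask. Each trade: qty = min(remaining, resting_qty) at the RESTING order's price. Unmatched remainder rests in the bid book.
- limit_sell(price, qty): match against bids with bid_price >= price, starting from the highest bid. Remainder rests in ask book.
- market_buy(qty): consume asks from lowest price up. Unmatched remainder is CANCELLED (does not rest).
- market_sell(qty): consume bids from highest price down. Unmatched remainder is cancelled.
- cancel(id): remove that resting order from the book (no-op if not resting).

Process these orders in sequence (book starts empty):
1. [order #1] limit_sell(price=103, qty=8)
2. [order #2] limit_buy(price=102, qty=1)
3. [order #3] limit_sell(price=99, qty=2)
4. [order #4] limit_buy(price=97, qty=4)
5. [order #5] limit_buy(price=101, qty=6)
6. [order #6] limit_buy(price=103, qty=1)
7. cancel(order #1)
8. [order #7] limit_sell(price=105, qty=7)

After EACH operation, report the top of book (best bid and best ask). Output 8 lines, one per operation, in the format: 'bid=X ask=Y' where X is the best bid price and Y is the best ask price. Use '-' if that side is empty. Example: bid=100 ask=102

After op 1 [order #1] limit_sell(price=103, qty=8): fills=none; bids=[-] asks=[#1:8@103]
After op 2 [order #2] limit_buy(price=102, qty=1): fills=none; bids=[#2:1@102] asks=[#1:8@103]
After op 3 [order #3] limit_sell(price=99, qty=2): fills=#2x#3:1@102; bids=[-] asks=[#3:1@99 #1:8@103]
After op 4 [order #4] limit_buy(price=97, qty=4): fills=none; bids=[#4:4@97] asks=[#3:1@99 #1:8@103]
After op 5 [order #5] limit_buy(price=101, qty=6): fills=#5x#3:1@99; bids=[#5:5@101 #4:4@97] asks=[#1:8@103]
After op 6 [order #6] limit_buy(price=103, qty=1): fills=#6x#1:1@103; bids=[#5:5@101 #4:4@97] asks=[#1:7@103]
After op 7 cancel(order #1): fills=none; bids=[#5:5@101 #4:4@97] asks=[-]
After op 8 [order #7] limit_sell(price=105, qty=7): fills=none; bids=[#5:5@101 #4:4@97] asks=[#7:7@105]

Answer: bid=- ask=103
bid=102 ask=103
bid=- ask=99
bid=97 ask=99
bid=101 ask=103
bid=101 ask=103
bid=101 ask=-
bid=101 ask=105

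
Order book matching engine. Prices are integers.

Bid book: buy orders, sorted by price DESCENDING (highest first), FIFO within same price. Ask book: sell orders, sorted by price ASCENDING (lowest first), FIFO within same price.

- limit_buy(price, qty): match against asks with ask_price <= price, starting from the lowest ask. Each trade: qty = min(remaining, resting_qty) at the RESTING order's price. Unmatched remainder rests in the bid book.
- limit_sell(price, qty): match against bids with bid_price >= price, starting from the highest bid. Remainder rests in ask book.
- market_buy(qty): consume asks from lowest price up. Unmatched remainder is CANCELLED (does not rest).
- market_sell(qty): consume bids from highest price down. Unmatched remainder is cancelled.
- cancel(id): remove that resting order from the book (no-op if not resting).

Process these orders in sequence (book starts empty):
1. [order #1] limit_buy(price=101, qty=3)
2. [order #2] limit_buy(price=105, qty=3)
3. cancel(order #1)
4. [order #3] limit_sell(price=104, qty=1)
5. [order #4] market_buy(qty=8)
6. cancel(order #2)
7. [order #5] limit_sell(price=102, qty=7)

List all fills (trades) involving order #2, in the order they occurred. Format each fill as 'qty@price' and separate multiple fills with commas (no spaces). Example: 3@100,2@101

Answer: 1@105

Derivation:
After op 1 [order #1] limit_buy(price=101, qty=3): fills=none; bids=[#1:3@101] asks=[-]
After op 2 [order #2] limit_buy(price=105, qty=3): fills=none; bids=[#2:3@105 #1:3@101] asks=[-]
After op 3 cancel(order #1): fills=none; bids=[#2:3@105] asks=[-]
After op 4 [order #3] limit_sell(price=104, qty=1): fills=#2x#3:1@105; bids=[#2:2@105] asks=[-]
After op 5 [order #4] market_buy(qty=8): fills=none; bids=[#2:2@105] asks=[-]
After op 6 cancel(order #2): fills=none; bids=[-] asks=[-]
After op 7 [order #5] limit_sell(price=102, qty=7): fills=none; bids=[-] asks=[#5:7@102]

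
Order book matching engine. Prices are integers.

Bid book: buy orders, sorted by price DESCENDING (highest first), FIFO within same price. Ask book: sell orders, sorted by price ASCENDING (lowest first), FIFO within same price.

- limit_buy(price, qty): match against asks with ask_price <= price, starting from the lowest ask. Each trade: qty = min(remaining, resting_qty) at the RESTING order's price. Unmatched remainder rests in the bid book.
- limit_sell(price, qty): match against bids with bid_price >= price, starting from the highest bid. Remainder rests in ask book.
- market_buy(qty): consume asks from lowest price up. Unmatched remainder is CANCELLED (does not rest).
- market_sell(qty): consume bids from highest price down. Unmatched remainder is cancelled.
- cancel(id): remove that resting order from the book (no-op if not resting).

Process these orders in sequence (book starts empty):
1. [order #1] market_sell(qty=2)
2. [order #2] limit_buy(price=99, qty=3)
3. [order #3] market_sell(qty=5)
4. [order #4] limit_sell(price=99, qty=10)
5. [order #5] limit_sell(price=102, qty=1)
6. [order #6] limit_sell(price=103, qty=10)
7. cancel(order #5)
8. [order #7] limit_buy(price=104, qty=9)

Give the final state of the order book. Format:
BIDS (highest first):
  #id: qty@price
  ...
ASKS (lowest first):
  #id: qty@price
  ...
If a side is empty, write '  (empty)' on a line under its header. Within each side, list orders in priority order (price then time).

Answer: BIDS (highest first):
  (empty)
ASKS (lowest first):
  #4: 1@99
  #6: 10@103

Derivation:
After op 1 [order #1] market_sell(qty=2): fills=none; bids=[-] asks=[-]
After op 2 [order #2] limit_buy(price=99, qty=3): fills=none; bids=[#2:3@99] asks=[-]
After op 3 [order #3] market_sell(qty=5): fills=#2x#3:3@99; bids=[-] asks=[-]
After op 4 [order #4] limit_sell(price=99, qty=10): fills=none; bids=[-] asks=[#4:10@99]
After op 5 [order #5] limit_sell(price=102, qty=1): fills=none; bids=[-] asks=[#4:10@99 #5:1@102]
After op 6 [order #6] limit_sell(price=103, qty=10): fills=none; bids=[-] asks=[#4:10@99 #5:1@102 #6:10@103]
After op 7 cancel(order #5): fills=none; bids=[-] asks=[#4:10@99 #6:10@103]
After op 8 [order #7] limit_buy(price=104, qty=9): fills=#7x#4:9@99; bids=[-] asks=[#4:1@99 #6:10@103]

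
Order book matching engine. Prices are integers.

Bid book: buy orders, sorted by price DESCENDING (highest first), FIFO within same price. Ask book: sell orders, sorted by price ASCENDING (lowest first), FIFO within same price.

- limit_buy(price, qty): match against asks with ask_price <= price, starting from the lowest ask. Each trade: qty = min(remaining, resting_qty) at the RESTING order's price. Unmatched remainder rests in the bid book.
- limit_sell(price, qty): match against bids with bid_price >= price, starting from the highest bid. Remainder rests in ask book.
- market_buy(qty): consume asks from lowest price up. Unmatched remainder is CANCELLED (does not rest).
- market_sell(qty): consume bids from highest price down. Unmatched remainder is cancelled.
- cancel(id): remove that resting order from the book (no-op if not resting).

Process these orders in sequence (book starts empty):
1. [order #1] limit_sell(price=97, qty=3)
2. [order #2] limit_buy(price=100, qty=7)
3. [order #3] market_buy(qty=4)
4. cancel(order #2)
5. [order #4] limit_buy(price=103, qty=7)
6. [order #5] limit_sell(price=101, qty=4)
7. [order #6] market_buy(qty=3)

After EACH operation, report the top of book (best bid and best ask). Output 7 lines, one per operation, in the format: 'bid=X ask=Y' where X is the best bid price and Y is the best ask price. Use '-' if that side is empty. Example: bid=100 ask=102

Answer: bid=- ask=97
bid=100 ask=-
bid=100 ask=-
bid=- ask=-
bid=103 ask=-
bid=103 ask=-
bid=103 ask=-

Derivation:
After op 1 [order #1] limit_sell(price=97, qty=3): fills=none; bids=[-] asks=[#1:3@97]
After op 2 [order #2] limit_buy(price=100, qty=7): fills=#2x#1:3@97; bids=[#2:4@100] asks=[-]
After op 3 [order #3] market_buy(qty=4): fills=none; bids=[#2:4@100] asks=[-]
After op 4 cancel(order #2): fills=none; bids=[-] asks=[-]
After op 5 [order #4] limit_buy(price=103, qty=7): fills=none; bids=[#4:7@103] asks=[-]
After op 6 [order #5] limit_sell(price=101, qty=4): fills=#4x#5:4@103; bids=[#4:3@103] asks=[-]
After op 7 [order #6] market_buy(qty=3): fills=none; bids=[#4:3@103] asks=[-]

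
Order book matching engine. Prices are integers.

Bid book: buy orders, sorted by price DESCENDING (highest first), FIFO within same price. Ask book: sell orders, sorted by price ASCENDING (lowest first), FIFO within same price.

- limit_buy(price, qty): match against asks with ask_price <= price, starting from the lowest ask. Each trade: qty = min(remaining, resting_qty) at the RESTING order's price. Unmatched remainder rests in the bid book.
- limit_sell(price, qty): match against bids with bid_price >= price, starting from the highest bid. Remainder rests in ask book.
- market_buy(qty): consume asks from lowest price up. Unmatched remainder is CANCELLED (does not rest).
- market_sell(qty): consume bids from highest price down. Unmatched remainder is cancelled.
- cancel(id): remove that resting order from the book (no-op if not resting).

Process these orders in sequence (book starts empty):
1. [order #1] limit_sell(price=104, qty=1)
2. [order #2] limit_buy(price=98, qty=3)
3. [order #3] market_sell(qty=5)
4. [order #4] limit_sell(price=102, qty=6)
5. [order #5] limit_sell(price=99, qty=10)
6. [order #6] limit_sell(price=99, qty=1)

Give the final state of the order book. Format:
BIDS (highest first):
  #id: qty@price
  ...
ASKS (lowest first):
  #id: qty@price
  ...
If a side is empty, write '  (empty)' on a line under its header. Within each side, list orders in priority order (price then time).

After op 1 [order #1] limit_sell(price=104, qty=1): fills=none; bids=[-] asks=[#1:1@104]
After op 2 [order #2] limit_buy(price=98, qty=3): fills=none; bids=[#2:3@98] asks=[#1:1@104]
After op 3 [order #3] market_sell(qty=5): fills=#2x#3:3@98; bids=[-] asks=[#1:1@104]
After op 4 [order #4] limit_sell(price=102, qty=6): fills=none; bids=[-] asks=[#4:6@102 #1:1@104]
After op 5 [order #5] limit_sell(price=99, qty=10): fills=none; bids=[-] asks=[#5:10@99 #4:6@102 #1:1@104]
After op 6 [order #6] limit_sell(price=99, qty=1): fills=none; bids=[-] asks=[#5:10@99 #6:1@99 #4:6@102 #1:1@104]

Answer: BIDS (highest first):
  (empty)
ASKS (lowest first):
  #5: 10@99
  #6: 1@99
  #4: 6@102
  #1: 1@104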